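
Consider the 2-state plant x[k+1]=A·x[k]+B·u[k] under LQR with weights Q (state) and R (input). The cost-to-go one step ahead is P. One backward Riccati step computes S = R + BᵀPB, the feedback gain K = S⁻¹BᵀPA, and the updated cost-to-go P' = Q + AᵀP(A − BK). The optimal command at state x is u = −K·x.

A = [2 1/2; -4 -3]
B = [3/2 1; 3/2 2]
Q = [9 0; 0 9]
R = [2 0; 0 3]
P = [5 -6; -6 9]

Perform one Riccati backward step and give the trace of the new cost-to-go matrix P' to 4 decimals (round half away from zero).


BᵀP = [-1.5000 4.5000; -7.0000 12.0000]
S = R + BᵀPB = [2 0; 0 3] + [4.5000 7.5000; 7.5000 17.0000] = [6.5000 7.5000; 7.5000 20.0000]
BᵀPA = [-21.0000 -14.2500; -62.0000 -39.5000]
K = S⁻¹·BᵀPA = [0.6102 0.1525; -3.3288 -2.0322]
A−BK = [4.4136 2.3034; 1.7424 0.8356]
AᵀP(A−BK) = [66.4271 38.2068; 38.2068 22.1517]
P' = Q + AᵀP(A−BK) = [75.4271 38.2068; 38.2068 31.1517]
tr(P') = 106.5788

106.5788


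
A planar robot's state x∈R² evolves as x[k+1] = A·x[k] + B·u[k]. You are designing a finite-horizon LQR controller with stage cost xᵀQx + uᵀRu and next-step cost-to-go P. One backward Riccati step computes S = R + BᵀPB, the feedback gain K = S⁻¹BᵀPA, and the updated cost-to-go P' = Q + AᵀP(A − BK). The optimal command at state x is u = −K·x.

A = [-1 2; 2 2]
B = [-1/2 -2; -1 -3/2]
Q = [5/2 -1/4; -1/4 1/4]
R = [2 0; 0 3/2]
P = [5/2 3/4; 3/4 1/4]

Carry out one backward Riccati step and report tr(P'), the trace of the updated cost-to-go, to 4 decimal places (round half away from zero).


BᵀP = [-2.0000 -0.6250; -6.1250 -1.8750]
S = R + BᵀPB = [2 0; 0 3/2] + [1.6250 4.9375; 4.9375 15.0625] = [3.6250 4.9375; 4.9375 16.5625]
BᵀPA = [0.7500 -5.2500; 2.3750 -16.0000]
K = S⁻¹·BᵀPA = [0.0195 -0.2230; 0.1376 -0.8996]
A−BK = [-0.7151 0.0894; 2.2259 0.4276]
AᵀP(A−BK) = [0.1586 -0.1963; -0.1963 1.4363]
P' = Q + AᵀP(A−BK) = [2.6586 -0.4463; -0.4463 1.6863]
tr(P') = 4.3449

4.3449


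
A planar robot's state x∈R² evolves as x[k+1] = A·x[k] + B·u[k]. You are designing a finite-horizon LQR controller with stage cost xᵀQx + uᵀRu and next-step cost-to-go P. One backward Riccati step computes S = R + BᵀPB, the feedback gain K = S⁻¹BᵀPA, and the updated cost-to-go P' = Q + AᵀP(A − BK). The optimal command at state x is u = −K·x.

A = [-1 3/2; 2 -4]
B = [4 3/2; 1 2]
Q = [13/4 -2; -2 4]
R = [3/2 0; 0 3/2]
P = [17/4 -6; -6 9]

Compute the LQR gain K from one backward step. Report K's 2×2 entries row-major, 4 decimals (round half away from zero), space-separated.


-0.8677 1.5879 1.0767 -2.0792

BᵀP = [11.0000 -15.0000; -5.6250 9.0000]
S = R + BᵀPB = [3/2 0; 0 3/2] + [29.0000 -13.5000; -13.5000 9.5625] = [30.5000 -13.5000; -13.5000 11.0625]
BᵀPA = [-41.0000 76.5000; 23.6250 -44.4375]
K = S⁻¹·BᵀPA = [-0.8677 1.5879; 1.0767 -2.0792]
A−BK = [0.8556 -1.7329; 0.7142 -1.4296]
AᵀP(A−BK) = [3.2375 -6.1505; -6.1505 11.6946]
P' = Q + AᵀP(A−BK) = [6.4875 -8.1505; -8.1505 15.6946]
tr(P') = 22.1820


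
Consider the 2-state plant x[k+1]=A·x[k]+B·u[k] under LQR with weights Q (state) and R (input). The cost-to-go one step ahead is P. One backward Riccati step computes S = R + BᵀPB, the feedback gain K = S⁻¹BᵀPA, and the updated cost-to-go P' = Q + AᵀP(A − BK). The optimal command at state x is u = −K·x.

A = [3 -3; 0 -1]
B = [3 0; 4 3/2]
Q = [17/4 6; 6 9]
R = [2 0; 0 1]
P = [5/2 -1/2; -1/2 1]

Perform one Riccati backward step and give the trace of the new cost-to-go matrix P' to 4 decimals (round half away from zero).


23.1084

BᵀP = [5.5000 2.5000; -0.7500 1.5000]
S = R + BᵀPB = [2 0; 0 1] + [26.5000 3.7500; 3.7500 2.2500] = [28.5000 3.7500; 3.7500 3.2500]
BᵀPA = [16.5000 -19.0000; -2.2500 0.7500]
K = S⁻¹·BᵀPA = [0.7900 -0.8218; -1.6038 1.1790]
A−BK = [0.6301 -0.5346; -0.7542 0.5187]
AᵀP(A−BK) = [5.8568 -4.7876; -4.7876 4.0016]
P' = Q + AᵀP(A−BK) = [10.1068 1.2124; 1.2124 13.0016]
tr(P') = 23.1084


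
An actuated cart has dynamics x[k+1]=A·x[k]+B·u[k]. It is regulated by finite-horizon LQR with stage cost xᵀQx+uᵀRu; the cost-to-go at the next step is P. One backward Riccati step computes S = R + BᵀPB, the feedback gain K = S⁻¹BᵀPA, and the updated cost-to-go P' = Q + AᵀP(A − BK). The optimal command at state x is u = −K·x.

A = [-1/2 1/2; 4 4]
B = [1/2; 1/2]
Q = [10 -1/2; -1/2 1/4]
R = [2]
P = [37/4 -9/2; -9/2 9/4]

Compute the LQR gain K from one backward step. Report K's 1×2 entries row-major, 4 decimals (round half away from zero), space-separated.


BᵀP = [2.3750 -1.1250]
S = R + BᵀPB = [2] + [0.6250] = [2.6250]
BᵀPA = [-5.6875 -3.3125]
K = S⁻¹·BᵀPA = [-2.1667 -1.2619]
A−BK = [0.5833 1.1310; 5.0833 4.6310]
AᵀP(A−BK) = [43.9896 26.5104; 26.5104 16.1324]
P' = Q + AᵀP(A−BK) = [53.9896 26.0104; 26.0104 16.3824]
tr(P') = 70.3720

-2.1667 -1.2619


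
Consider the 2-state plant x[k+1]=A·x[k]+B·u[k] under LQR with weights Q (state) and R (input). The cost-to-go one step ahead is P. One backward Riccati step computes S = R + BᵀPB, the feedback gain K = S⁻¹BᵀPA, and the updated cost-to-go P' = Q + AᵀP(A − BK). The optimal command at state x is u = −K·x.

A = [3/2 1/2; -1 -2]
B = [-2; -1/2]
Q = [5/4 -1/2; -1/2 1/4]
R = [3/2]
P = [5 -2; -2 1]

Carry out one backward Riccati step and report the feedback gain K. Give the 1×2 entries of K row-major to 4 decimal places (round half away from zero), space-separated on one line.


-0.9577 -0.6479

BᵀP = [-9.0000 3.5000]
S = R + BᵀPB = [3/2] + [16.2500] = [17.7500]
BᵀPA = [-17.0000 -11.5000]
K = S⁻¹·BᵀPA = [-0.9577 -0.6479]
A−BK = [-0.4155 -0.7958; -1.4789 -2.3239]
AᵀP(A−BK) = [1.9683 1.7359; 1.7359 1.7993]
P' = Q + AᵀP(A−BK) = [3.2183 1.2359; 1.2359 2.0493]
tr(P') = 5.2676


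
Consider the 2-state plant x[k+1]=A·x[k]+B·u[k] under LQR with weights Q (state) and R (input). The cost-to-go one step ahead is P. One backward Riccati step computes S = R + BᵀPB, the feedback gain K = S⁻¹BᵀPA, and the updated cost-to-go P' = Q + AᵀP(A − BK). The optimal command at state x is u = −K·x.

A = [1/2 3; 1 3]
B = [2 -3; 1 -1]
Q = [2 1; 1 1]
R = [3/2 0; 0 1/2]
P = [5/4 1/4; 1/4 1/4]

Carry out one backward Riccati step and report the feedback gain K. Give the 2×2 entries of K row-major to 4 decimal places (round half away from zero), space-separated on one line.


BᵀP = [2.7500 0.7500; -4.0000 -1.0000]
S = R + BᵀPB = [3/2 0; 0 1/2] + [6.2500 -9.0000; -9.0000 13.0000] = [7.7500 -9.0000; -9.0000 13.5000]
BᵀPA = [2.1250 10.5000; -3.0000 -15.0000]
K = S⁻¹·BᵀPA = [0.0714 0.2857; -0.1746 -0.9206]
A−BK = [-0.1667 -0.3333; 0.7540 1.7937]
AᵀP(A−BK) = [0.1369 0.3810; 0.3810 1.1905]
P' = Q + AᵀP(A−BK) = [2.1369 1.3810; 1.3810 2.1905]
tr(P') = 4.3274

0.0714 0.2857 -0.1746 -0.9206


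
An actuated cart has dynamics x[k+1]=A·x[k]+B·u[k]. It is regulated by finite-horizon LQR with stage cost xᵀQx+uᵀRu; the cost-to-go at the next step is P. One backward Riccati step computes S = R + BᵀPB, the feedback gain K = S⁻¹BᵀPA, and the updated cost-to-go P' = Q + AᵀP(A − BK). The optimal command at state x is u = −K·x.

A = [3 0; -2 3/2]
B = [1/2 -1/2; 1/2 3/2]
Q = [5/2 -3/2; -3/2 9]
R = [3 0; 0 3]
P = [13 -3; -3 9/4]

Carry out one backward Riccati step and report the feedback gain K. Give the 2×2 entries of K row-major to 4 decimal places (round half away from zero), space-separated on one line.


1.5829 0.1809 -2.3970 0.4975

BᵀP = [5.0000 -0.3750; -11.0000 4.8750]
S = R + BᵀPB = [3 0; 0 3] + [2.3125 -3.0625; -3.0625 12.8125] = [5.3125 -3.0625; -3.0625 15.8125]
BᵀPA = [15.7500 -0.5625; -42.7500 7.3125]
K = S⁻¹·BᵀPA = [1.5829 0.1809; -2.3970 0.4975]
A−BK = [1.0101 0.1583; 0.8040 0.6633]
AᵀP(A−BK) = [34.5980 -1.8317; -1.8317 1.5264]
P' = Q + AᵀP(A−BK) = [37.0980 -3.3317; -3.3317 10.5264]
tr(P') = 47.6244


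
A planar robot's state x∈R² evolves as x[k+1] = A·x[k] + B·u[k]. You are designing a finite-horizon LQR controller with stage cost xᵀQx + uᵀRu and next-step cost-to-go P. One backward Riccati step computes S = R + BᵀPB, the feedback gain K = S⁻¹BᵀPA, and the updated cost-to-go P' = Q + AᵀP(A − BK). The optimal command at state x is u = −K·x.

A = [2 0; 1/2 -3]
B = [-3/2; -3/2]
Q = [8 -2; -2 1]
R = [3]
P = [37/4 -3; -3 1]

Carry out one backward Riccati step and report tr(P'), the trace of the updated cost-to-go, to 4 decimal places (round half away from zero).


19.1157

BᵀP = [-9.3750 3.0000]
S = R + BᵀPB = [3] + [9.5625] = [12.5625]
BᵀPA = [-17.2500 -9.0000]
K = S⁻¹·BᵀPA = [-1.3731 -0.7164]
A−BK = [-0.0597 -1.0746; -1.5597 -4.0746]
AᵀP(A−BK) = [7.5634 4.1418; 4.1418 2.5522]
P' = Q + AᵀP(A−BK) = [15.5634 2.1418; 2.1418 3.5522]
tr(P') = 19.1157


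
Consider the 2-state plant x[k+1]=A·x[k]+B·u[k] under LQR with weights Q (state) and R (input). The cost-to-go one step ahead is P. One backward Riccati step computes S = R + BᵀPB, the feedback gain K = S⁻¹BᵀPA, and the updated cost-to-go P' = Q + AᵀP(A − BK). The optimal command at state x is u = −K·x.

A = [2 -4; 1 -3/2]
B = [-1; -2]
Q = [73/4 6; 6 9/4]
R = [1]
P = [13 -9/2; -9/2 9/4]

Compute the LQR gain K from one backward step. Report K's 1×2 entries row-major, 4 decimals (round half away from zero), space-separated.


BᵀP = [-4.0000 0.0000]
S = R + BᵀPB = [1] + [4.0000] = [5.0000]
BᵀPA = [-8.0000 16.0000]
K = S⁻¹·BᵀPA = [-1.6000 3.2000]
A−BK = [0.4000 -0.8000; -2.2000 4.9000]
AᵀP(A−BK) = [23.4500 -50.2750; -50.2750 107.8625]
P' = Q + AᵀP(A−BK) = [41.7000 -44.2750; -44.2750 110.1125]
tr(P') = 151.8125

-1.6000 3.2000


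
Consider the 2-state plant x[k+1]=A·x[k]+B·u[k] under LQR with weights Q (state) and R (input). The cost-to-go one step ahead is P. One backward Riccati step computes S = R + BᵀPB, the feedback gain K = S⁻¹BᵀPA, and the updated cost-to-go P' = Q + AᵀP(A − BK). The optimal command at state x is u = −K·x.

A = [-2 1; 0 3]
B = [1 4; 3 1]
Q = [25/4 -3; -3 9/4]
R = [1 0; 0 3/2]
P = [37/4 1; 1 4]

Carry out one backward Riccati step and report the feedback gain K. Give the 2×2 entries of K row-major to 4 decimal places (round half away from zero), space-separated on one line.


BᵀP = [12.2500 13.0000; 38.0000 8.0000]
S = R + BᵀPB = [1 0; 0 3/2] + [51.2500 62.0000; 62.0000 160.0000] = [52.2500 62.0000; 62.0000 161.5000]
BᵀPA = [-24.5000 51.2500; -76.0000 62.0000]
K = S⁻¹·BᵀPA = [0.1644 0.9648; -0.5337 0.0135]
A−BK = [-0.0296 -0.0188; 0.0405 0.0920]
AᵀP(A−BK) = [0.4665 0.1644; 0.1644 0.9648]
P' = Q + AᵀP(A−BK) = [6.7165 -2.8356; -2.8356 3.2148]
tr(P') = 9.9314

0.1644 0.9648 -0.5337 0.0135


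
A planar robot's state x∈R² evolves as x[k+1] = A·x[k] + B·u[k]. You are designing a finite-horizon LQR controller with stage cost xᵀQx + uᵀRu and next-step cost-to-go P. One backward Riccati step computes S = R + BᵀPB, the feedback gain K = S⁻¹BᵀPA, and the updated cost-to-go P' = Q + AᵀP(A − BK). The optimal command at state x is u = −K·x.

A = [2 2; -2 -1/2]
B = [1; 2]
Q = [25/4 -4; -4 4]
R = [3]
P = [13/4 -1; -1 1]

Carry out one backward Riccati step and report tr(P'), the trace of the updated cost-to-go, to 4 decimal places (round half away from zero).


BᵀP = [1.2500 1.0000]
S = R + BᵀPB = [3] + [3.2500] = [6.2500]
BᵀPA = [0.5000 2.0000]
K = S⁻¹·BᵀPA = [0.0800 0.3200]
A−BK = [1.9200 1.6800; -2.1600 -1.1400]
AᵀP(A−BK) = [24.9600 18.8400; 18.8400 14.6100]
P' = Q + AᵀP(A−BK) = [31.2100 14.8400; 14.8400 18.6100]
tr(P') = 49.8200

49.8200


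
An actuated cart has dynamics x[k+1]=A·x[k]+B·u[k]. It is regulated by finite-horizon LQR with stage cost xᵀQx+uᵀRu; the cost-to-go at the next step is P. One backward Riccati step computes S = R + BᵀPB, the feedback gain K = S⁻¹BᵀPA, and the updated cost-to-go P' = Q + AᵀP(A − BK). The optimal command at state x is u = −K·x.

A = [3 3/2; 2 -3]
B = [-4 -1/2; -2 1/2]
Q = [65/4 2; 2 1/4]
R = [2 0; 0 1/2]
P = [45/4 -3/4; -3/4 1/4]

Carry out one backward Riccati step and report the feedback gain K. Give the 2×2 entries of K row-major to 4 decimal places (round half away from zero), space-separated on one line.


BᵀP = [-43.5000 2.5000; -6.0000 0.5000]
S = R + BᵀPB = [2 0; 0 1/2] + [169.0000 23.0000; 23.0000 3.2500] = [171.0000 23.0000; 23.0000 3.7500]
BᵀPA = [-125.5000 -72.7500; -17.0000 -10.5000]
K = S⁻¹·BᵀPA = [-0.7094 -0.2790; -0.1826 -1.0891]
A−BK = [0.0713 -0.1604; 0.6726 -3.0134]
AᵀP(A−BK) = [1.1214 0.1019; 0.1019 2.5832]
P' = Q + AᵀP(A−BK) = [17.3714 2.1019; 2.1019 2.8332]
tr(P') = 20.2046

-0.7094 -0.2790 -0.1826 -1.0891


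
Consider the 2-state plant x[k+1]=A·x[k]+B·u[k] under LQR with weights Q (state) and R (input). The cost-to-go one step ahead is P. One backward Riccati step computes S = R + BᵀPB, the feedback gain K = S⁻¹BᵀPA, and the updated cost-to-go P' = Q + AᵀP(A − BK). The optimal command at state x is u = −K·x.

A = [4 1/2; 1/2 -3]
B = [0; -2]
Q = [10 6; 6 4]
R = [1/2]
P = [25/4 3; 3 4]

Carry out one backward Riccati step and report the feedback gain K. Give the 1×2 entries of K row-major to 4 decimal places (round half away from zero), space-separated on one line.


-1.6970 1.2727

BᵀP = [-6.0000 -8.0000]
S = R + BᵀPB = [1/2] + [16.0000] = [16.5000]
BᵀPA = [-28.0000 21.0000]
K = S⁻¹·BᵀPA = [-1.6970 1.2727]
A−BK = [4.0000 0.5000; -2.8939 -0.4545]
AᵀP(A−BK) = [65.4848 6.8864; 6.8864 1.8352]
P' = Q + AᵀP(A−BK) = [75.4848 12.8864; 12.8864 5.8352]
tr(P') = 81.3201


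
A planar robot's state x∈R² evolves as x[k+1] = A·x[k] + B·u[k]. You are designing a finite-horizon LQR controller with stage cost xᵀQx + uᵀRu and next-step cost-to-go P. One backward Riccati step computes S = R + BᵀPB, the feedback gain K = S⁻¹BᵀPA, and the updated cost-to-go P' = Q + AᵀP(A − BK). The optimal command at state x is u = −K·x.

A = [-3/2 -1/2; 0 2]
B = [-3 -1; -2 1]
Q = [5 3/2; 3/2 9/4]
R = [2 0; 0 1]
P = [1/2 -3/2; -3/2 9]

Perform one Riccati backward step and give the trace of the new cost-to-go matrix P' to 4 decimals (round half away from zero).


9.4368

BᵀP = [1.5000 -13.5000; -2.0000 10.5000]
S = R + BᵀPB = [2 0; 0 1] + [22.5000 -15.0000; -15.0000 12.5000] = [24.5000 -15.0000; -15.0000 13.5000]
BᵀPA = [-2.2500 -27.7500; 3.0000 22.0000]
K = S⁻¹·BᵀPA = [0.1383 -0.4220; 0.3759 1.1608]
A−BK = [-0.7092 -0.6052; -0.0993 -0.0047]
AᵀP(A−BK) = [0.3085 0.4433; 0.4433 1.8783]
P' = Q + AᵀP(A−BK) = [5.3085 1.9433; 1.9433 4.1283]
tr(P') = 9.4368


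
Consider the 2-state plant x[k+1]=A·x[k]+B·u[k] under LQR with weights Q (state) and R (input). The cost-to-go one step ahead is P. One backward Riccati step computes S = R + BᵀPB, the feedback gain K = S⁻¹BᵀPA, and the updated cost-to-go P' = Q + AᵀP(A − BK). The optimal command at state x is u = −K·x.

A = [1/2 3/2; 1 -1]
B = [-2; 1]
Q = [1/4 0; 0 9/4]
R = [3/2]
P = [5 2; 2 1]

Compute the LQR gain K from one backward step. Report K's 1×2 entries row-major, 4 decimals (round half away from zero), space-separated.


-0.4828 -0.6207

BᵀP = [-8.0000 -3.0000]
S = R + BᵀPB = [3/2] + [13.0000] = [14.5000]
BᵀPA = [-7.0000 -9.0000]
K = S⁻¹·BᵀPA = [-0.4828 -0.6207]
A−BK = [-0.4655 0.2586; 1.4828 -0.3793]
AᵀP(A−BK) = [0.8707 0.4052; 0.4052 0.6638]
P' = Q + AᵀP(A−BK) = [1.1207 0.4052; 0.4052 2.9138]
tr(P') = 4.0345


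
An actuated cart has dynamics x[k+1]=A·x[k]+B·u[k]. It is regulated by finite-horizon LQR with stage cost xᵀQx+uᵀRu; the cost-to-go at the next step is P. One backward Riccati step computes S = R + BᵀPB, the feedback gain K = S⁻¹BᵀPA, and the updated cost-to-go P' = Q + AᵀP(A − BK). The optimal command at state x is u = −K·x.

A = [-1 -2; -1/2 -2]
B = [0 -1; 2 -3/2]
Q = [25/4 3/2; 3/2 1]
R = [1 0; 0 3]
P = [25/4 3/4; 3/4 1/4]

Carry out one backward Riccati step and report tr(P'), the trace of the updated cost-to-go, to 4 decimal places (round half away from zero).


BᵀP = [1.5000 0.5000; -7.3750 -1.1250]
S = R + BᵀPB = [1 0; 0 3] + [1.0000 -2.2500; -2.2500 9.0625] = [2.0000 -2.2500; -2.2500 12.0625]
BᵀPA = [-1.7500 -4.0000; 7.9375 17.0000]
K = S⁻¹·BᵀPA = [-0.1705 -0.5246; 0.6262 1.3115]
A−BK = [-0.3738 -0.6885; 0.7803 1.0164]
AᵀP(A−BK) = [1.7934 3.6721; 3.6721 7.6066]
P' = Q + AᵀP(A−BK) = [8.0434 5.1721; 5.1721 8.6066]
tr(P') = 16.6500

16.6500


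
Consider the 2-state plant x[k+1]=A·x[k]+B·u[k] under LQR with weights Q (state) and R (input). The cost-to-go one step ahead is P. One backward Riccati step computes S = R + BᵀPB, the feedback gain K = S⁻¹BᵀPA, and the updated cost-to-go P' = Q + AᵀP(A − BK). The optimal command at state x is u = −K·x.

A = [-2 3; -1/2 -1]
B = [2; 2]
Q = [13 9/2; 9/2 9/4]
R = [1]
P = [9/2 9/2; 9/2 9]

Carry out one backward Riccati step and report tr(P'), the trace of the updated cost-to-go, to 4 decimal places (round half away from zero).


BᵀP = [18.0000 27.0000]
S = R + BᵀPB = [1] + [90.0000] = [91.0000]
BᵀPA = [-49.5000 27.0000]
K = S⁻¹·BᵀPA = [-0.5440 0.2967]
A−BK = [-0.9121 2.4066; 0.5879 -1.5934]
AᵀP(A−BK) = [2.3242 -5.5632; -5.5632 14.4890]
P' = Q + AᵀP(A−BK) = [15.3242 -1.0632; -1.0632 16.7390]
tr(P') = 32.0632

32.0632


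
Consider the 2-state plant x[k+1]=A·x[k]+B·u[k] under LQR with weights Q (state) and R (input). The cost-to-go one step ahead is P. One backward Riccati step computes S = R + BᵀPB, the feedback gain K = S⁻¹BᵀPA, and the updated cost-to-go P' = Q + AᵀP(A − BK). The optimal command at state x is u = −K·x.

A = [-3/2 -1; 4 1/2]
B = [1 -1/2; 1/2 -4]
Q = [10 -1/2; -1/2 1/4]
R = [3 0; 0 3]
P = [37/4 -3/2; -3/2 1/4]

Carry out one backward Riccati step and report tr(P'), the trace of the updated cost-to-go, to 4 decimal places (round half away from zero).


BᵀP = [8.5000 -1.3750; 1.3750 -0.2500]
S = R + BᵀPB = [3 0; 0 3] + [7.8125 1.2500; 1.2500 0.3125] = [10.8125 1.2500; 1.2500 3.3125]
BᵀPA = [-18.2500 -9.1875; -3.0625 -1.5000]
K = S⁻¹·BᵀPA = [-1.6531 -0.8337; -0.3007 -0.1382]
A−BK = [0.0027 -0.2354; 3.6237 0.3640]
AᵀP(A−BK) = [11.7225 5.8611; 5.8611 2.9453]
P' = Q + AᵀP(A−BK) = [21.7225 5.3611; 5.3611 3.1953]
tr(P') = 24.9178

24.9178


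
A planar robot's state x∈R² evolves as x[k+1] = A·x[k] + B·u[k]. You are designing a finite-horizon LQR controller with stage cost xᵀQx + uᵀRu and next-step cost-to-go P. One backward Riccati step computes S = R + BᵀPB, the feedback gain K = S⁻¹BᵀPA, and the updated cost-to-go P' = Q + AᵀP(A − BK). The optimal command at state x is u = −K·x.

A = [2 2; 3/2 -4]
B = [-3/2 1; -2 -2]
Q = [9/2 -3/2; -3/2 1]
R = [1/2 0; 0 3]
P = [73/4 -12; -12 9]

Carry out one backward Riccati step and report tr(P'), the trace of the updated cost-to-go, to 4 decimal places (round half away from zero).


18.0643

BᵀP = [-3.3750 0.0000; 42.2500 -30.0000]
S = R + BᵀPB = [1/2 0; 0 3] + [5.0625 -3.3750; -3.3750 102.2500] = [5.5625 -3.3750; -3.3750 105.2500]
BᵀPA = [-6.7500 -6.7500; 39.5000 204.5000]
K = S⁻¹·BᵀPA = [-1.0053 -0.0353; 0.3431 1.9419]
A−BK = [0.1489 0.0052; 0.1754 -0.1868]
AᵀP(A−BK) = [0.9131 2.0584; 2.0584 11.6512]
P' = Q + AᵀP(A−BK) = [5.4131 0.5584; 0.5584 12.6512]
tr(P') = 18.0643


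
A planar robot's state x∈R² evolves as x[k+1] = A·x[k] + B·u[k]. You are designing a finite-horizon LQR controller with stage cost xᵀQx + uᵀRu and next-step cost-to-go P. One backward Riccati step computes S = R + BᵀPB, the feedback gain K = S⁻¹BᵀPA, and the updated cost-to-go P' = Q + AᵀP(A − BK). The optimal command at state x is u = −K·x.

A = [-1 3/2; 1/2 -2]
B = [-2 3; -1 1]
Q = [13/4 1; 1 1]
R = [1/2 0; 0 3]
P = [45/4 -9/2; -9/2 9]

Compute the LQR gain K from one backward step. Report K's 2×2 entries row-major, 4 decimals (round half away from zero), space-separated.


-0.6397 2.2682 -0.7658 2.0331

BᵀP = [-18.0000 0.0000; 29.2500 -4.5000]
S = R + BᵀPB = [1/2 0; 0 3] + [36.0000 -54.0000; -54.0000 83.2500] = [36.5000 -54.0000; -54.0000 86.2500]
BᵀPA = [18.0000 -27.0000; -31.5000 52.8750]
K = S⁻¹·BᵀPA = [-0.6397 2.2682; -0.7658 2.0331]
A−BK = [0.0178 -0.0630; 0.6260 -1.7649]
AᵀP(A−BK) = [5.3942 -15.0339; -15.0339 42.0521]
P' = Q + AᵀP(A−BK) = [8.6442 -14.0339; -14.0339 43.0521]
tr(P') = 51.6963


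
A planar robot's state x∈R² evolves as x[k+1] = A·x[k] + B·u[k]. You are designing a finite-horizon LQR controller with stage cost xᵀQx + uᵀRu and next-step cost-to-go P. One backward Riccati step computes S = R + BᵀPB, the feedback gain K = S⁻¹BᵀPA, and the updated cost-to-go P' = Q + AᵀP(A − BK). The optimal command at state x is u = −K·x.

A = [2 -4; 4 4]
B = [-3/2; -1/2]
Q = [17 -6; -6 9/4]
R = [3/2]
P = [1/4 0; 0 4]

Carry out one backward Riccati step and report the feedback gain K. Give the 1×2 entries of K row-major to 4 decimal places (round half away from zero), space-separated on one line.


-2.8571 -2.1224

BᵀP = [-0.3750 -2.0000]
S = R + BᵀPB = [3/2] + [1.5625] = [3.0625]
BᵀPA = [-8.7500 -6.5000]
K = S⁻¹·BᵀPA = [-2.8571 -2.1224]
A−BK = [-2.2857 -7.1837; 2.5714 2.9388]
AᵀP(A−BK) = [40.0000 43.4286; 43.4286 54.2041]
P' = Q + AᵀP(A−BK) = [57.0000 37.4286; 37.4286 56.4541]
tr(P') = 113.4541


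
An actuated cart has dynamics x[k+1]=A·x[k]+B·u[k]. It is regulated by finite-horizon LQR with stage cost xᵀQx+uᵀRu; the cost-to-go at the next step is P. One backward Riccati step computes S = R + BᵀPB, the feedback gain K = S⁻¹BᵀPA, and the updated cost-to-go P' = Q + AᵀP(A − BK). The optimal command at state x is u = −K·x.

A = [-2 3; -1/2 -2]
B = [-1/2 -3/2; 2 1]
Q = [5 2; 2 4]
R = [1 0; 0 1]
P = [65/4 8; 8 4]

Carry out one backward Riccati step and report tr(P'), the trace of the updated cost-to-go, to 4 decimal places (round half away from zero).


16.1345

BᵀP = [7.8750 4.0000; -16.3750 -8.0000]
S = R + BᵀPB = [1 0; 0 1] + [4.0625 -7.8125; -7.8125 16.5625] = [5.0625 -7.8125; -7.8125 17.5625]
BᵀPA = [-17.7500 15.6250; 36.7500 -33.1250]
K = S⁻¹·BᵀPA = [-0.8834 0.5605; 1.6996 -1.6368]
A−BK = [0.1076 0.8251; -0.4327 -1.4843]
AᵀP(A−BK) = [3.8610 -3.3991; -3.3991 3.2735]
P' = Q + AᵀP(A−BK) = [8.8610 -1.3991; -1.3991 7.2735]
tr(P') = 16.1345


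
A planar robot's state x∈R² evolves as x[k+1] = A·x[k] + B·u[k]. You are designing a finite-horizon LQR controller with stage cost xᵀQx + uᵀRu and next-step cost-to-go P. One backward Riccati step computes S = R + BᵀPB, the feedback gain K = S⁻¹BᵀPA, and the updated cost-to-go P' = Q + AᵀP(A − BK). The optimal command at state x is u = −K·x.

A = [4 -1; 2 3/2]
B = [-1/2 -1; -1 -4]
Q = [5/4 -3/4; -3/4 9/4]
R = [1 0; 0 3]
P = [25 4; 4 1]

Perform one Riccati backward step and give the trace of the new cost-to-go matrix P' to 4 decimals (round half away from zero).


BᵀP = [-16.5000 -3.0000; -41.0000 -8.0000]
S = R + BᵀPB = [1 0; 0 3] + [11.2500 28.5000; 28.5000 73.0000] = [12.2500 28.5000; 28.5000 76.0000]
BᵀPA = [-72.0000 12.0000; -180.0000 29.0000]
K = S⁻¹·BᵀPA = [-2.8800 0.7200; -1.2884 0.1116]
A−BK = [1.2716 -0.5284; -6.0337 2.6663]
AᵀP(A−BK) = [28.7242 -9.0758; -9.0758 3.3742]
P' = Q + AᵀP(A−BK) = [29.9742 -9.8258; -9.8258 5.6242]
tr(P') = 35.5984

35.5984


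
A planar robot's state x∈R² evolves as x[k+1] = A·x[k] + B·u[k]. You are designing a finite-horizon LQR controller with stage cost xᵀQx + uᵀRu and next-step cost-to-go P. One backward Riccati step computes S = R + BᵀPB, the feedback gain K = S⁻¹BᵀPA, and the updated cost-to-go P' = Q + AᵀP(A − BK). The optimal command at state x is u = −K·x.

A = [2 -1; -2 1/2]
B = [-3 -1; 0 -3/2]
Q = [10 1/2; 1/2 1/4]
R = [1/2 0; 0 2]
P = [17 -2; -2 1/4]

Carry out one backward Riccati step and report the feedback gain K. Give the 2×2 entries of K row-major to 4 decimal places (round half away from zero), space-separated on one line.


-0.7350 0.3469 -0.0279 0.0180

BᵀP = [-51.0000 6.0000; -14.0000 1.6250]
S = R + BᵀPB = [1/2 0; 0 2] + [153.0000 42.0000; 42.0000 11.5625] = [153.5000 42.0000; 42.0000 13.5625]
BᵀPA = [-114.0000 54.0000; -31.2500 14.8125]
K = S⁻¹·BᵀPA = [-0.7350 0.3469; -0.0279 0.0180]
A−BK = [-0.2330 0.0586; -2.0419 0.5270]
AᵀP(A−BK) = [0.3339 -0.1447; -0.1447 0.0651]
P' = Q + AᵀP(A−BK) = [10.3339 0.3553; 0.3553 0.3151]
tr(P') = 10.6490


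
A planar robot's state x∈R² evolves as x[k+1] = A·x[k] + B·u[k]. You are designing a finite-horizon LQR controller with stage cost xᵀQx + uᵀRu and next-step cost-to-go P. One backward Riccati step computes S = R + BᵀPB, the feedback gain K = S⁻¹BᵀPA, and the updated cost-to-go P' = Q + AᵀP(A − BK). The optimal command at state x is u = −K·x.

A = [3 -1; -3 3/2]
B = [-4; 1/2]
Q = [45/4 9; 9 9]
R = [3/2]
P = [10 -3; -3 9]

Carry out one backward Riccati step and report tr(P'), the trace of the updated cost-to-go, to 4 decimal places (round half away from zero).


87.2592

BᵀP = [-41.5000 16.5000]
S = R + BᵀPB = [3/2] + [174.2500] = [175.7500]
BᵀPA = [-174.0000 66.2500]
K = S⁻¹·BᵀPA = [-0.9900 0.3770]
A−BK = [-0.9602 0.5078; -2.5050 1.3115]
AᵀP(A−BK) = [52.7326 -27.4097; -27.4097 14.2767]
P' = Q + AᵀP(A−BK) = [63.9826 -18.4097; -18.4097 23.2767]
tr(P') = 87.2592


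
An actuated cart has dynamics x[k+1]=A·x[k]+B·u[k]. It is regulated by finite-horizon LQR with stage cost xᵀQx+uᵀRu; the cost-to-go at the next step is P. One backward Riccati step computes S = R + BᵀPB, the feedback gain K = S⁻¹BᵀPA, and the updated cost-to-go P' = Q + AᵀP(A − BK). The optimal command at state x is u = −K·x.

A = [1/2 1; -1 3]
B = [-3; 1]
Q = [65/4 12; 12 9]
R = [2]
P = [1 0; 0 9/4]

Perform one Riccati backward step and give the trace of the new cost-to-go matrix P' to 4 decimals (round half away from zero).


BᵀP = [-3.0000 2.2500]
S = R + BᵀPB = [2] + [11.2500] = [13.2500]
BᵀPA = [-3.7500 3.7500]
K = S⁻¹·BᵀPA = [-0.2830 0.2830]
A−BK = [-0.3491 1.8491; -0.7170 2.7170]
AᵀP(A−BK) = [1.4387 -5.1887; -5.1887 20.1887]
P' = Q + AᵀP(A−BK) = [17.6887 6.8113; 6.8113 29.1887]
tr(P') = 46.8774

46.8774


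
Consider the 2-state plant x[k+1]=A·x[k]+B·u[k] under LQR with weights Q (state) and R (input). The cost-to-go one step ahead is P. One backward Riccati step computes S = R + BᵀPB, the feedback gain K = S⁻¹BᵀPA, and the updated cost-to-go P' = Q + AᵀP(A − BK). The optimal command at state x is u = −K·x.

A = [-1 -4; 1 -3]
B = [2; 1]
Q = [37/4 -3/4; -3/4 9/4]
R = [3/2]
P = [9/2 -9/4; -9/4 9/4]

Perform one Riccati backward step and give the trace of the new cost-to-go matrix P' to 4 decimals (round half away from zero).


22.4853

BᵀP = [6.7500 -2.2500]
S = R + BᵀPB = [3/2] + [11.2500] = [12.7500]
BᵀPA = [-9.0000 -20.2500]
K = S⁻¹·BᵀPA = [-0.7059 -1.5882]
A−BK = [0.4118 -0.8235; 1.7059 -1.4118]
AᵀP(A−BK) = [4.8971 -0.7941; -0.7941 6.0882]
P' = Q + AᵀP(A−BK) = [14.1471 -1.5441; -1.5441 8.3382]
tr(P') = 22.4853


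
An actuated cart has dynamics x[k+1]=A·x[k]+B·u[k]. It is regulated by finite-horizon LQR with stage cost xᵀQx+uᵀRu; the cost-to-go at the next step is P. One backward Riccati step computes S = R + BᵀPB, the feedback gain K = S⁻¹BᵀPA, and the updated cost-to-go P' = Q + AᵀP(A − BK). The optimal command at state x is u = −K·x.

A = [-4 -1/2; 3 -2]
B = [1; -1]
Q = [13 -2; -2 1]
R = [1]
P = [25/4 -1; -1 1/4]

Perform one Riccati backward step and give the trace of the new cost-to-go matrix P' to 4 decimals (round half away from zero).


BᵀP = [7.2500 -1.2500]
S = R + BᵀPB = [1] + [8.5000] = [9.5000]
BᵀPA = [-32.7500 -1.1250]
K = S⁻¹·BᵀPA = [-3.4474 -0.1184]
A−BK = [-0.5526 -0.3816; -0.4474 -2.1184]
AᵀP(A−BK) = [13.3487 0.6217; 0.6217 0.4293]
P' = Q + AᵀP(A−BK) = [26.3487 -1.3783; -1.3783 1.4293]
tr(P') = 27.7780

27.7780


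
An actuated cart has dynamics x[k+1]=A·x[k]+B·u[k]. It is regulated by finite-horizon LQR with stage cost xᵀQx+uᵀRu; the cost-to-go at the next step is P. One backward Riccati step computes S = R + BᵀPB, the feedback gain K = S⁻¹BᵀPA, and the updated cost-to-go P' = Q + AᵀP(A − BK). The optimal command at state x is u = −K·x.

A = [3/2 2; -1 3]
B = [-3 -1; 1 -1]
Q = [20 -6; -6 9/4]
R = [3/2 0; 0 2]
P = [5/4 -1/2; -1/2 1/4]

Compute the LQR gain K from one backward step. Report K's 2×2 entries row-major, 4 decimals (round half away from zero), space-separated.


BᵀP = [-4.2500 1.7500; -0.7500 0.2500]
S = R + BᵀPB = [3/2 0; 0 2] + [14.5000 2.5000; 2.5000 0.5000] = [16.0000 2.5000; 2.5000 2.5000]
BᵀPA = [-8.1250 -3.2500; -1.3750 -0.7500]
K = S⁻¹·BᵀPA = [-0.5000 -0.1852; -0.0500 -0.1148]
A−BK = [-0.0500 1.3296; -0.5500 3.0704]
AᵀP(A−BK) = [0.4313 0.0875; 0.0875 0.5620]
P' = Q + AᵀP(A−BK) = [20.4313 -5.9125; -5.9125 2.8120]
tr(P') = 23.2433

-0.5000 -0.1852 -0.0500 -0.1148


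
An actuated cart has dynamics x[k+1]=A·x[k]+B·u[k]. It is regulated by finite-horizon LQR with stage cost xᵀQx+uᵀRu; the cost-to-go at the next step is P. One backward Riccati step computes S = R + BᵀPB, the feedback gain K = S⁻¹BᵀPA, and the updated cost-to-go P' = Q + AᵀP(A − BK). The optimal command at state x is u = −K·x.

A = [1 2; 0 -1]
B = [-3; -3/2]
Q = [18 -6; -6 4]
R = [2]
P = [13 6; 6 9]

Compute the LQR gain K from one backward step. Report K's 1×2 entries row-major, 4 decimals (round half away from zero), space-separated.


BᵀP = [-48.0000 -31.5000]
S = R + BᵀPB = [2] + [191.2500] = [193.2500]
BᵀPA = [-48.0000 -64.5000]
K = S⁻¹·BᵀPA = [-0.2484 -0.3338]
A−BK = [0.2549 0.9987; -0.3726 -1.5006]
AᵀP(A−BK) = [1.0776 3.9793; 3.9793 15.4722]
P' = Q + AᵀP(A−BK) = [19.0776 -2.0207; -2.0207 19.4722]
tr(P') = 38.5498

-0.2484 -0.3338


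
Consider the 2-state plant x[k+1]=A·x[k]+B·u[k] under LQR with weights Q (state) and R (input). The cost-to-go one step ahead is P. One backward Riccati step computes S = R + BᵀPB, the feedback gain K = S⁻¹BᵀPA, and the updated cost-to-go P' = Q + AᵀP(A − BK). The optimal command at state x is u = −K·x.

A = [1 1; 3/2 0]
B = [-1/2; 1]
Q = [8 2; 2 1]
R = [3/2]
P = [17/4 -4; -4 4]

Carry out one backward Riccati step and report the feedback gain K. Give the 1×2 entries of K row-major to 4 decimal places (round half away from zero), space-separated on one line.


BᵀP = [-6.1250 6.0000]
S = R + BᵀPB = [3/2] + [9.0625] = [10.5625]
BᵀPA = [2.8750 -6.1250]
K = S⁻¹·BᵀPA = [0.2722 -0.5799]
A−BK = [1.1361 0.7101; 1.2278 0.5799]
AᵀP(A−BK) = [0.4675 -0.0828; -0.0828 0.6982]
P' = Q + AᵀP(A−BK) = [8.4675 1.9172; 1.9172 1.6982]
tr(P') = 10.1657

0.2722 -0.5799


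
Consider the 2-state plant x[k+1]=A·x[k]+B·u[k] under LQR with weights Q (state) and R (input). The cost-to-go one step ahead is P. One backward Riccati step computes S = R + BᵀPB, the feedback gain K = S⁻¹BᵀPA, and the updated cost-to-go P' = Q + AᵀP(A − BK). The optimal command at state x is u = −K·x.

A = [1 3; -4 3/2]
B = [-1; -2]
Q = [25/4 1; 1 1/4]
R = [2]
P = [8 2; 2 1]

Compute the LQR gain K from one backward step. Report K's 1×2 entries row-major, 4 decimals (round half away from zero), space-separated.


BᵀP = [-12.0000 -4.0000]
S = R + BᵀPB = [2] + [20.0000] = [22.0000]
BᵀPA = [4.0000 -42.0000]
K = S⁻¹·BᵀPA = [0.1818 -1.9091]
A−BK = [1.1818 1.0909; -3.6364 -2.3182]
AᵀP(A−BK) = [7.2727 4.6364; 4.6364 12.0682]
P' = Q + AᵀP(A−BK) = [13.5227 5.6364; 5.6364 12.3182]
tr(P') = 25.8409

0.1818 -1.9091


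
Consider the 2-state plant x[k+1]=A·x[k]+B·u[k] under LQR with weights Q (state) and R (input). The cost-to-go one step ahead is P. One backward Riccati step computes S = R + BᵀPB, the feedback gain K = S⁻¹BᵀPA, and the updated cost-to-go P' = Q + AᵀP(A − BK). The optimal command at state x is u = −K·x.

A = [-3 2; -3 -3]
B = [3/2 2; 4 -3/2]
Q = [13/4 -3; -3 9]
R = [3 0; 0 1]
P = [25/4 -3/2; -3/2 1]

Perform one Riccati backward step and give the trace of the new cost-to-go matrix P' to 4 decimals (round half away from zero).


BᵀP = [3.3750 1.7500; 14.7500 -4.5000]
S = R + BᵀPB = [3 0; 0 1] + [12.0625 4.1250; 4.1250 36.2500] = [15.0625 4.1250; 4.1250 37.2500]
BᵀPA = [-15.3750 1.5000; -30.7500 43.0000]
K = S⁻¹·BᵀPA = [-0.8195 -0.2233; -0.7348 1.1791]
A−BK = [-0.3012 -0.0232; -0.8240 -0.3381]
AᵀP(A−BK) = [3.0562 -0.1765; -0.1765 1.6340]
P' = Q + AᵀP(A−BK) = [6.3062 -3.1765; -3.1765 10.6340]
tr(P') = 16.9402

16.9402


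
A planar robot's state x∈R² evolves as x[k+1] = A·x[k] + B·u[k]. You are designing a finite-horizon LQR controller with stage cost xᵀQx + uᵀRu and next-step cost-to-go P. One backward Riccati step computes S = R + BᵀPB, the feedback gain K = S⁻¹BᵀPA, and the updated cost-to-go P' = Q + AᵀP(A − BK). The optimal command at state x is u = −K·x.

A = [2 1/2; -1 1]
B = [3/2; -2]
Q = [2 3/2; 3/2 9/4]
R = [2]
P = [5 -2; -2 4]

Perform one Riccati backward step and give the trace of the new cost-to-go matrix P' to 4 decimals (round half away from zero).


10.8076

BᵀP = [11.5000 -11.0000]
S = R + BᵀPB = [2] + [39.2500] = [41.2500]
BᵀPA = [34.0000 -5.2500]
K = S⁻¹·BᵀPA = [0.8242 -0.1273]
A−BK = [0.7636 0.6909; 0.6485 0.7455]
AᵀP(A−BK) = [3.9758 2.3273; 2.3273 2.5818]
P' = Q + AᵀP(A−BK) = [5.9758 3.8273; 3.8273 4.8318]
tr(P') = 10.8076


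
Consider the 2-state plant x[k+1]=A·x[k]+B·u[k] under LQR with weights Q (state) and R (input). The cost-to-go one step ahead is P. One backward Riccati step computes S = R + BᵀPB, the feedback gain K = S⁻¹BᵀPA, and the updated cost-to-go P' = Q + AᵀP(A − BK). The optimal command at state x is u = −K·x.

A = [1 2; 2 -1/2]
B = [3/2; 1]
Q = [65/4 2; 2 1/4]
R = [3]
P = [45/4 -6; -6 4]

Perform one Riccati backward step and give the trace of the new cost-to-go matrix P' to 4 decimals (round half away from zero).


36.6092

BᵀP = [10.8750 -5.0000]
S = R + BᵀPB = [3] + [11.3125] = [14.3125]
BᵀPA = [0.8750 24.2500]
K = S⁻¹·BᵀPA = [0.0611 1.6943]
A−BK = [0.9083 -0.5415; 1.9389 -2.1943]
AᵀP(A−BK) = [3.1965 -3.9825; -3.9825 16.9127]
P' = Q + AᵀP(A−BK) = [19.4465 -1.9825; -1.9825 17.1627]
tr(P') = 36.6092


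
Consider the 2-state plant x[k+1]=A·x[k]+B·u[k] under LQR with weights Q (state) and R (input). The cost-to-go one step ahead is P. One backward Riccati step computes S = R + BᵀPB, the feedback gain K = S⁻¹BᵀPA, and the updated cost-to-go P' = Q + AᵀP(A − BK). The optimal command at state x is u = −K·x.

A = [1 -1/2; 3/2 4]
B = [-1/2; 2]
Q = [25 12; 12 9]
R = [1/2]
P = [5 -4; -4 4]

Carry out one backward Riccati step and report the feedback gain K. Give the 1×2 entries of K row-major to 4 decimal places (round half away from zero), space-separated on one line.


0.1748 1.7573

BᵀP = [-10.5000 10.0000]
S = R + BᵀPB = [1/2] + [25.2500] = [25.7500]
BᵀPA = [4.5000 45.2500]
K = S⁻¹·BᵀPA = [0.1748 1.7573]
A−BK = [1.0874 0.3786; 1.1505 0.4854]
AᵀP(A−BK) = [1.2136 0.5922; 0.5922 1.7330]
P' = Q + AᵀP(A−BK) = [26.2136 12.5922; 12.5922 10.7330]
tr(P') = 36.9466


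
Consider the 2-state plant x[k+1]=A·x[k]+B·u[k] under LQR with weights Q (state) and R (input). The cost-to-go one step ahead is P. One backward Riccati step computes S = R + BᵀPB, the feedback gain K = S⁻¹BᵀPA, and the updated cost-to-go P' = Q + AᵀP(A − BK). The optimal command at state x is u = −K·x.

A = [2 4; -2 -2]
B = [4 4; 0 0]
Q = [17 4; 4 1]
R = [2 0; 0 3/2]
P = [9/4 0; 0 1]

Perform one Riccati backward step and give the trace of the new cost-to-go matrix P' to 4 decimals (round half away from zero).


BᵀP = [9.0000 0.0000; 9.0000 0.0000]
S = R + BᵀPB = [2 0; 0 3/2] + [36.0000 36.0000; 36.0000 36.0000] = [38.0000 36.0000; 36.0000 37.5000]
BᵀPA = [18.0000 36.0000; 18.0000 36.0000]
K = S⁻¹·BᵀPA = [0.2093 0.4186; 0.2791 0.5581]
A−BK = [0.0465 0.0930; -2.0000 -2.0000]
AᵀP(A−BK) = [4.2093 4.4186; 4.4186 4.8372]
P' = Q + AᵀP(A−BK) = [21.2093 8.4186; 8.4186 5.8372]
tr(P') = 27.0465

27.0465


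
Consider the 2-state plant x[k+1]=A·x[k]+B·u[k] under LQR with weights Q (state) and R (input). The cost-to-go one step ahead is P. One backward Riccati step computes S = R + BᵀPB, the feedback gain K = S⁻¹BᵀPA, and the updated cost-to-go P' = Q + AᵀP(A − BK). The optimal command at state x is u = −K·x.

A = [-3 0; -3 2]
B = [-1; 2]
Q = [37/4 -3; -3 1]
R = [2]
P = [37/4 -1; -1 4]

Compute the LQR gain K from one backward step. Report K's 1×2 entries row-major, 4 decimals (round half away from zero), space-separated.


0.2160 0.5760

BᵀP = [-11.2500 9.0000]
S = R + BᵀPB = [2] + [29.2500] = [31.2500]
BᵀPA = [6.7500 18.0000]
K = S⁻¹·BᵀPA = [0.2160 0.5760]
A−BK = [-2.7840 0.5760; -3.4320 0.8480]
AᵀP(A−BK) = [99.7920 -21.8880; -21.8880 5.6320]
P' = Q + AᵀP(A−BK) = [109.0420 -24.8880; -24.8880 6.6320]
tr(P') = 115.6740


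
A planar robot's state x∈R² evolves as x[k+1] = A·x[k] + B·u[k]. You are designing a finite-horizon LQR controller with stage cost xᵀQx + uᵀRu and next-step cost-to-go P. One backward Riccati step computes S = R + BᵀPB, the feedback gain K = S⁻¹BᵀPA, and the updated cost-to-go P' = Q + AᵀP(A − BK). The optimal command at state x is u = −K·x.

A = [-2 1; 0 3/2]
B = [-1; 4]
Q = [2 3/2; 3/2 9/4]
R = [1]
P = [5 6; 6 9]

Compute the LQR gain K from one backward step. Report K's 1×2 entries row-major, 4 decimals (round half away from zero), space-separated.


-0.3725 0.6275

BᵀP = [19.0000 30.0000]
S = R + BᵀPB = [1] + [101.0000] = [102.0000]
BᵀPA = [-38.0000 64.0000]
K = S⁻¹·BᵀPA = [-0.3725 0.6275]
A−BK = [-2.3725 1.6275; 1.4902 -1.0098]
AᵀP(A−BK) = [5.8431 -4.1569; -4.1569 3.0931]
P' = Q + AᵀP(A−BK) = [7.8431 -2.6569; -2.6569 5.3431]
tr(P') = 13.1863


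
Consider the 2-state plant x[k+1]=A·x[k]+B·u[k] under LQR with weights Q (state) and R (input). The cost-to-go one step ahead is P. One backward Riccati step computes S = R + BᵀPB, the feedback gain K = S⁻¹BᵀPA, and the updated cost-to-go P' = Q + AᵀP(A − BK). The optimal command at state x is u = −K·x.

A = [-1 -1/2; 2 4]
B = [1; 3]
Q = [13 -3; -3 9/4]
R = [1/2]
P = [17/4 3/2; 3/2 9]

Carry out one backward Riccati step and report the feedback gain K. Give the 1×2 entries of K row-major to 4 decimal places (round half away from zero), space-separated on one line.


BᵀP = [8.7500 28.5000]
S = R + BᵀPB = [1/2] + [94.2500] = [94.7500]
BᵀPA = [48.2500 109.6250]
K = S⁻¹·BᵀPA = [0.5092 1.1570]
A−BK = [-1.5092 -1.6570; 0.4723 0.5290]
AᵀP(A−BK) = [9.6794 10.8001; 10.8001 12.2272]
P' = Q + AᵀP(A−BK) = [22.6794 7.8001; 7.8001 14.4772]
tr(P') = 37.1567

0.5092 1.1570


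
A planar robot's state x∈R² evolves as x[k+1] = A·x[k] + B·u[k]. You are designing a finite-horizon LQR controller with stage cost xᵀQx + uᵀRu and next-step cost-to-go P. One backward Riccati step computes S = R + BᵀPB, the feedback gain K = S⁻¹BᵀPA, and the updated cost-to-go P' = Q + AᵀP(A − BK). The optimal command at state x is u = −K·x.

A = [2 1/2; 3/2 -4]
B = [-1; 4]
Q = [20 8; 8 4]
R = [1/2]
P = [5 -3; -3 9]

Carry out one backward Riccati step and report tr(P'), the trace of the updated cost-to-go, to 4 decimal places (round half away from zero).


BᵀP = [-17.0000 39.0000]
S = R + BᵀPB = [1/2] + [173.0000] = [173.5000]
BᵀPA = [24.5000 -164.5000]
K = S⁻¹·BᵀPA = [0.1412 -0.9481]
A−BK = [2.1412 -0.4481; 0.9352 -0.2075]
AᵀP(A−BK) = [18.7903 -4.0209; -4.0209 1.2831]
P' = Q + AᵀP(A−BK) = [38.7903 3.9791; 3.9791 5.2831]
tr(P') = 44.0735

44.0735


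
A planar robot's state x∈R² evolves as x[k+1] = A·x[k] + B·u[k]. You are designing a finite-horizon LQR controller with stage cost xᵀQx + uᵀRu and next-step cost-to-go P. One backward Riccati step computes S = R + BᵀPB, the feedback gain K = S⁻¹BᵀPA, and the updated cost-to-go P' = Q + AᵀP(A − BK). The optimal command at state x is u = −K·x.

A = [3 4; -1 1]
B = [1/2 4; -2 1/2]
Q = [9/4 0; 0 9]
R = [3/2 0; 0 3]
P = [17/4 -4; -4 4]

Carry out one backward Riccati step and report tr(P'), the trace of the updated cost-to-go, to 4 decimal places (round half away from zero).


BᵀP = [10.1250 -10.0000; 15.0000 -14.0000]
S = R + BᵀPB = [3/2 0; 0 3] + [25.0625 35.5000; 35.5000 53.0000] = [26.5625 35.5000; 35.5000 56.0000]
BᵀPA = [40.3750 30.5000; 59.0000 46.0000]
K = S⁻¹·BᵀPA = [0.7327 0.3300; 0.5891 0.6122]
A−BK = [0.2772 1.3861; 0.1708 1.3540]
AᵀP(A−BK) = [1.9109 1.5545; 1.5545 1.7723]
P' = Q + AᵀP(A−BK) = [4.1609 1.5545; 1.5545 10.7723]
tr(P') = 14.9332

14.9332
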